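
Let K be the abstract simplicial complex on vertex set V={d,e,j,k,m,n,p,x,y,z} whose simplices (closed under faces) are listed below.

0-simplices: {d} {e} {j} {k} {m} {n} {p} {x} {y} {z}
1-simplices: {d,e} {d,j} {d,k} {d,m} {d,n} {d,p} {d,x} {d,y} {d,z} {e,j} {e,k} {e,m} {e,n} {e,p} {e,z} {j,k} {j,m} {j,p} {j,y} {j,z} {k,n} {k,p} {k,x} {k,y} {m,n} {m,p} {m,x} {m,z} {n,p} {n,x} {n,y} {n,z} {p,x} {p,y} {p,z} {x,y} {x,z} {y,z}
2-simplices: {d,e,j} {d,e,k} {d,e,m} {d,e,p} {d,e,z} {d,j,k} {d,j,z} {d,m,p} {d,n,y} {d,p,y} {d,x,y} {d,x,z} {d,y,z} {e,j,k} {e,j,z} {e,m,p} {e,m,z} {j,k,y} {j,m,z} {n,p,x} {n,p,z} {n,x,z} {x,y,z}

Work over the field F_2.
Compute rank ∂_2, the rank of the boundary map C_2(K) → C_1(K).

rank∂_2=19

n_0=10 n_1=38 n_2=23  [Z2]
∂1: piv[de,dj,dk,dm,dn,dp,dx,dy,dz] rk=9  ker:ej,ek,em,en,ep,ez,jk,jm,jp,jy,jz,kn,kp,kx,ky,mn,mp,mx,mz,np,nx,ny,nz,px,py,pz,xy,xz,yz
∂2: piv[dej,dek,dem,dep,dez,djk,djz,dmp,dny,dpy,dxy,dxz,dyz,emz,jky,jmz,npx,npz,nxz] rk=19  ker:ejk,ejz,emp,xyz
rk∂_2=19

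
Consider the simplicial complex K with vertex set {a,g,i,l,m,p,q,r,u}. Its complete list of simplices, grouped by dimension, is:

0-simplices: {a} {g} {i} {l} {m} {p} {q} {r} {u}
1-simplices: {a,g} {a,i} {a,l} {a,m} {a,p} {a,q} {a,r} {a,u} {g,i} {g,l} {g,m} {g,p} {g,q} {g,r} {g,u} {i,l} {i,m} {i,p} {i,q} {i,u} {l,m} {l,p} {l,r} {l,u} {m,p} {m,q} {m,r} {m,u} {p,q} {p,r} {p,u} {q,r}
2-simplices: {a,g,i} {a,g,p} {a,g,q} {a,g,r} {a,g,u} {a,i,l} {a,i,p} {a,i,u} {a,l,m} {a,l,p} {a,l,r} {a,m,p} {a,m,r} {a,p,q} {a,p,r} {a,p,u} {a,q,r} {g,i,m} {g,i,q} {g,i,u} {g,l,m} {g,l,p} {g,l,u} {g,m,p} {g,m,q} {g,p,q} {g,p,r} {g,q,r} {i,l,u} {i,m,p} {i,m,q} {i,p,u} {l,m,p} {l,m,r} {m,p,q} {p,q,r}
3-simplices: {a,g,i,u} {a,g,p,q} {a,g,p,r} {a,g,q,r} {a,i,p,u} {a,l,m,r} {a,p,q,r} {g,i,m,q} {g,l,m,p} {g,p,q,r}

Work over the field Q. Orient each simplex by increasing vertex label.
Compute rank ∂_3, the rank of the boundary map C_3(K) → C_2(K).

n_0=9 n_1=32 n_2=36 n_3=10  [Q]
∂1: piv[ag,ai,al,am,ap,aq,ar,au] rk=8  ker:gi,gl,gm,gp,gq,gr,gu,il,im,ip,iq,iu,lm,lp,lr,lu,mp,mq,mr,mu,pq,pr,pu,qr
∂2: piv[agi,agp,agq,agr,agu,ail,aip,aiu,alm,alp,alr,amp,amr,apq,apr,apu,aqr,gim,giq,glm,glp,glu,gmq] rk=23  ker:giu,gmp,gpq,gpr,gqr,ilu,imp,imq,ipu,lmp,lmr,mpq,pqr
∂3: piv[agiu,agpq,agpr,agqr,aipu,almr,apqr,gimq,glmp] rk=9  ker:gpqr
rk∂_3=9

rank∂_3=9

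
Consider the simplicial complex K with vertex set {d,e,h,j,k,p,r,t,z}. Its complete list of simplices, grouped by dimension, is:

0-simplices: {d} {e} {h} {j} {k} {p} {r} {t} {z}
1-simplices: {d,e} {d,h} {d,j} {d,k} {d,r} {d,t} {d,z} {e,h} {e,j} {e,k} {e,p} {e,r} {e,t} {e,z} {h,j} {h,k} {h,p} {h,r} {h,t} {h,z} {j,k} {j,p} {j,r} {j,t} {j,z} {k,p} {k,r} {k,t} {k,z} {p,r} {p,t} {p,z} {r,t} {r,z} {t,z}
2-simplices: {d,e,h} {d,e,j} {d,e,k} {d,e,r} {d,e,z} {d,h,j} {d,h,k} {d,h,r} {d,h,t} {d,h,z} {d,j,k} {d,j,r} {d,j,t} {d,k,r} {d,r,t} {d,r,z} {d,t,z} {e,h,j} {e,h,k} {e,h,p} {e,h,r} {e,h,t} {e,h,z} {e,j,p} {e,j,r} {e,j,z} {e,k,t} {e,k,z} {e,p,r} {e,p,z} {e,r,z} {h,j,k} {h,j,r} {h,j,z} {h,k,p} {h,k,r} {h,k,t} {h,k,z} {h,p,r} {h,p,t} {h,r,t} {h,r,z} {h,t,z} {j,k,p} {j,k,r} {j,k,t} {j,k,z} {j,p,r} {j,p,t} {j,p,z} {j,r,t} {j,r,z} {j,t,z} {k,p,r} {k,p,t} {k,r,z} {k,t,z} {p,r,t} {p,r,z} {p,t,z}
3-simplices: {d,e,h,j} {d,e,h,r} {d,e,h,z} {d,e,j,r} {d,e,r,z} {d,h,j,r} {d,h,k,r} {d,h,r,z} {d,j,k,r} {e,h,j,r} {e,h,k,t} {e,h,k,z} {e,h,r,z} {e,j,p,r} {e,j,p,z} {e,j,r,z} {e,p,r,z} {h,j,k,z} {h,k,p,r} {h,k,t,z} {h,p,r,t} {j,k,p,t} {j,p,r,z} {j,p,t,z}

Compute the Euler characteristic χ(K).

n_0=9 n_1=35 n_2=60 n_3=24
χ=+9−35+60−24=10

χ(K)=10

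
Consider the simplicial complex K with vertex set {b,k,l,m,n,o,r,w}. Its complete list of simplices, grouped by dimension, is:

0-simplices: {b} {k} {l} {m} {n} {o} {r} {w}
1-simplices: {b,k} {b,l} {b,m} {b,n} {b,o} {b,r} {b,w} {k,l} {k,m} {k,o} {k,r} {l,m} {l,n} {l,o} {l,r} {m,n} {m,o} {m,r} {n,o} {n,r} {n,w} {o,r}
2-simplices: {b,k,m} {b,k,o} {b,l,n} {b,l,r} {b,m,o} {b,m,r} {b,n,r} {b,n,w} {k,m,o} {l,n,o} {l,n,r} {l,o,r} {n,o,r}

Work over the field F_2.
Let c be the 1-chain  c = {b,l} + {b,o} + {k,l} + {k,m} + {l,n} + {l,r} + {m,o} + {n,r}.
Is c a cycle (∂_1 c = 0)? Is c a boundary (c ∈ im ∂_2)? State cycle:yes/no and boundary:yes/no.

n_0=8 n_1=22 n_2=13  [Z2]
∂1: piv[bk,bl,bm,bn,bo,br,bw] rk=7  ker:kl,km,ko,kr,lm,ln,lo,lr,mn,mo,mr,no,nr,nw,or
∂2: piv[bkm,bko,bln,blr,bmo,bmr,bnr,bnw,lno,lor] rk=10  ker:kmo,lnr,nor
∂1c = 0
c vs im∂2: residual ≠ 0 ⇒ not boundary

cycle:yes boundary:no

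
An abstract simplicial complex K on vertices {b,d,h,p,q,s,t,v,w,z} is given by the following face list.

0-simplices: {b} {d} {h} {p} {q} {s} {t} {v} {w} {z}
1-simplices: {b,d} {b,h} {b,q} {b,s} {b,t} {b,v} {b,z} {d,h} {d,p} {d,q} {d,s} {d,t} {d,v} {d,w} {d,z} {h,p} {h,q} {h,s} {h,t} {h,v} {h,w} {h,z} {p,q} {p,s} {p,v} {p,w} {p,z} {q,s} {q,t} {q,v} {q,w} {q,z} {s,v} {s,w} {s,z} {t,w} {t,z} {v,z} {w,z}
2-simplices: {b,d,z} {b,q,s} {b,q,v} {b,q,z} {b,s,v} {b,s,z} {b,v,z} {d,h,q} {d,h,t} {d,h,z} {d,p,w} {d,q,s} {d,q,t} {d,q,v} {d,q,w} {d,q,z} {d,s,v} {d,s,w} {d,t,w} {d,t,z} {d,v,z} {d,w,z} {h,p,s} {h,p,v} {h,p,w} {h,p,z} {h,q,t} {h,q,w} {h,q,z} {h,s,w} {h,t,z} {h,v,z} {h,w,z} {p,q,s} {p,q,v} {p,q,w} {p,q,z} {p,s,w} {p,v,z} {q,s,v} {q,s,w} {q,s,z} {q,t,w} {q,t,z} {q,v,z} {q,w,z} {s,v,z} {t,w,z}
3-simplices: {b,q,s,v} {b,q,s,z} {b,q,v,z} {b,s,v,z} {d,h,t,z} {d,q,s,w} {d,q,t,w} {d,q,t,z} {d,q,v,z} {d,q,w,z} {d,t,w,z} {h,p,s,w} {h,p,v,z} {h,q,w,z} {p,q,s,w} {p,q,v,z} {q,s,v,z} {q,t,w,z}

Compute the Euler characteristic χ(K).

n_0=10 n_1=39 n_2=48 n_3=18
χ=+10−39+48−18=1

χ(K)=1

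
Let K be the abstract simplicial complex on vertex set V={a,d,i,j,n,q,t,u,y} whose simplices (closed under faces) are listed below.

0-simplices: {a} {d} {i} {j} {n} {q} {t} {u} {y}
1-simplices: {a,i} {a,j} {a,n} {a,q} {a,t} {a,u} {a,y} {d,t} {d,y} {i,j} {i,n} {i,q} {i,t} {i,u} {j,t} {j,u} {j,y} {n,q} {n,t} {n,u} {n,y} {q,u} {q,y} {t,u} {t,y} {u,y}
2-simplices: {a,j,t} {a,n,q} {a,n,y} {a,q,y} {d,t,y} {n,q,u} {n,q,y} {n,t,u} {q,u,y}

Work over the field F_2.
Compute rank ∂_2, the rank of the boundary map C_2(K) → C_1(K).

rank∂_2=8

n_0=9 n_1=26 n_2=9  [Z2]
∂1: piv[ai,aj,an,aq,at,au,ay,dt] rk=8  ker:dy,ij,in,iq,it,iu,jt,ju,jy,nq,nt,nu,ny,qu,qy,tu,ty,uy
∂2: piv[ajt,anq,any,aqy,dty,nqu,ntu,quy] rk=8  ker:nqy
rk∂_2=8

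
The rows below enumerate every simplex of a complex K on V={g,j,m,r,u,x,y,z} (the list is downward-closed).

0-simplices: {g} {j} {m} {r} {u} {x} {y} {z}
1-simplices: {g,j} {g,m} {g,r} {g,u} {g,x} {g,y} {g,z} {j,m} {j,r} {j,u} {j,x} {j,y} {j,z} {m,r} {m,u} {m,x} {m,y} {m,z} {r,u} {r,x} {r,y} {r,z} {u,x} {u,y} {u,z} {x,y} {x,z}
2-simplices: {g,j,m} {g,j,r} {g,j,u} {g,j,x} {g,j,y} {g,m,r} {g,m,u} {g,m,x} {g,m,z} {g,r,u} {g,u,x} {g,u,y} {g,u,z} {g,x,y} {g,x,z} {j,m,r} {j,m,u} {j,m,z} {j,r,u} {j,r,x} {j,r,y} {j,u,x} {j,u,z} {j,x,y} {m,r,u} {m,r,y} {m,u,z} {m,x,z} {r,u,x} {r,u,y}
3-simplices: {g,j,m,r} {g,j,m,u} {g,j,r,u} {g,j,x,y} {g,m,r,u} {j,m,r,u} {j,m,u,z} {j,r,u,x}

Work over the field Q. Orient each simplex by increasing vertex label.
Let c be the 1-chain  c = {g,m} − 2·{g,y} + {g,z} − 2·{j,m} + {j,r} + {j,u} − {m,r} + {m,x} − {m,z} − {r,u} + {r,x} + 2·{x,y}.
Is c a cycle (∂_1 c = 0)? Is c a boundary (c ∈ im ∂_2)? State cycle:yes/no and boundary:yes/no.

n_0=8 n_1=27 n_2=30 n_3=8  [Q]
∂1: piv[gj,gm,gr,gu,gx,gy,gz] rk=7  ker:jm,jr,ju,jx,jy,jz,mr,mu,mx,my,mz,ru,rx,ry,rz,ux,uy,uz,xy,xz
∂2: piv[gjm,gjr,gju,gjx,gjy,gmr,gmu,gmx,gmz,gru,gux,guy,guz,gxy,gxz,jmz,jrx,jry,mry] rk=19  ker:jmr,jmu,jru,jux,juz,jxy,mru,muz,mxz,rux,ruy
∂3: piv[gjmr,gjmu,gjru,gjxy,gmru,jmuz,jrux] rk=7  ker:jmru
∂1c = 0
c vs im∂2: reduces to 0 ⇒ boundary

cycle:yes boundary:yes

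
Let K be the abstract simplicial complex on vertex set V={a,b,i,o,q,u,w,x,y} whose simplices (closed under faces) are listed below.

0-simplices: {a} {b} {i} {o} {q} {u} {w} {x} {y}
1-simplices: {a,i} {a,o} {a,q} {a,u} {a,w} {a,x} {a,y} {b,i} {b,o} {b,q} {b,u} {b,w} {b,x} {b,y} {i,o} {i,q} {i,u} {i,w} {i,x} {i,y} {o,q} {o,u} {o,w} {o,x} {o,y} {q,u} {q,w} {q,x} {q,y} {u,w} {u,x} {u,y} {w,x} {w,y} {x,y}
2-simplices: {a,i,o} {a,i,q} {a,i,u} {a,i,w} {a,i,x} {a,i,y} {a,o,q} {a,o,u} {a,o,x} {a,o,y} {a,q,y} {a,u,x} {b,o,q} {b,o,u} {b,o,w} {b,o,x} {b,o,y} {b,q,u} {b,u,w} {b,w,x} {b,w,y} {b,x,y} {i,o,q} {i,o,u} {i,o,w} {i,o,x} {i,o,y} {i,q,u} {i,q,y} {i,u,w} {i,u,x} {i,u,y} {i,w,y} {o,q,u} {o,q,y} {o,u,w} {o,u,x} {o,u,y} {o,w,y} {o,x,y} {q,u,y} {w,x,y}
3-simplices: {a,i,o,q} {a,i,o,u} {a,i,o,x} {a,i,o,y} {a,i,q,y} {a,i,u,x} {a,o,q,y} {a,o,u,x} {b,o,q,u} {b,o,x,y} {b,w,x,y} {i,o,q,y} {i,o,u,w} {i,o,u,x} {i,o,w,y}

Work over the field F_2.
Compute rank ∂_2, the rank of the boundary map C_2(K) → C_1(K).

rank∂_2=24

n_0=9 n_1=35 n_2=42 n_3=15  [Z2]
∂1: piv[ai,ao,aq,au,aw,ax,ay,bi] rk=8  ker:bo,bq,bu,bw,bx,by,io,iq,iu,iw,ix,iy,oq,ou,ow,ox,oy,qu,qw,qx,qy,uw,ux,uy,wx,wy,xy
∂2: piv[aio,aiq,aiu,aiw,aix,aiy,aoq,aou,aox,aoy,aqy,aux,boq,bou,bow,box,boy,bqu,buw,bwx,bwy,bxy,iow,iuy] rk=24  ker:ioq,iou,iox,ioy,iqu,iqy,iuw,iux,iwy,oqu,oqy,ouw,oux,ouy,owy,oxy,quy,wxy
∂3: piv[aioq,aiou,aiox,aioy,aiqy,aiux,aoqy,aoux,boqu,boxy,bwxy,iouw,iowy] rk=13  ker:ioqy,ioux
rk∂_2=24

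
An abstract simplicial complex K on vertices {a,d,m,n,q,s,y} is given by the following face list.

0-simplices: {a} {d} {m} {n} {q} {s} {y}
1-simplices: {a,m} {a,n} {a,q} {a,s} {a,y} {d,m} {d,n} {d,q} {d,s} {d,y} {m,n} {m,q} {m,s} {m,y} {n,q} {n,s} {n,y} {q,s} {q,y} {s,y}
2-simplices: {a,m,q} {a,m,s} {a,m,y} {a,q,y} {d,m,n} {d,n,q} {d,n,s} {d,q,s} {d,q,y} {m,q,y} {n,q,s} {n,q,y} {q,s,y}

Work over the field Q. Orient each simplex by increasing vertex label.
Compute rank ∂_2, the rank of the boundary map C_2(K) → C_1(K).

rank∂_2=11

n_0=7 n_1=20 n_2=13  [Q]
∂1: piv[am,an,aq,as,ay,dm] rk=6  ker:dn,dq,ds,dy,mn,mq,ms,my,nq,ns,ny,qs,qy,sy
∂2: piv[amq,ams,amy,aqy,dmn,dnq,dns,dqs,dqy,nqy,qsy] rk=11  ker:mqy,nqs
rk∂_2=11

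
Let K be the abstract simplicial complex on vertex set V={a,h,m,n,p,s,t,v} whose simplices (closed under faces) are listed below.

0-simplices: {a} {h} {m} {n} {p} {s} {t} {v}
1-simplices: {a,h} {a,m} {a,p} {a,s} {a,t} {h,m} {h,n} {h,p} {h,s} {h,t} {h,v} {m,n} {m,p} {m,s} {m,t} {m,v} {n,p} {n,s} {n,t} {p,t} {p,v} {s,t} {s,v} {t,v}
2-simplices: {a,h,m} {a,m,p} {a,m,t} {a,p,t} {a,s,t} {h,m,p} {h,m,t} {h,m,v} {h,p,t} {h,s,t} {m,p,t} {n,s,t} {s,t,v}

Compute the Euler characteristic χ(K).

χ(K)=-3

n_0=8 n_1=24 n_2=13
χ=+8−24+13=-3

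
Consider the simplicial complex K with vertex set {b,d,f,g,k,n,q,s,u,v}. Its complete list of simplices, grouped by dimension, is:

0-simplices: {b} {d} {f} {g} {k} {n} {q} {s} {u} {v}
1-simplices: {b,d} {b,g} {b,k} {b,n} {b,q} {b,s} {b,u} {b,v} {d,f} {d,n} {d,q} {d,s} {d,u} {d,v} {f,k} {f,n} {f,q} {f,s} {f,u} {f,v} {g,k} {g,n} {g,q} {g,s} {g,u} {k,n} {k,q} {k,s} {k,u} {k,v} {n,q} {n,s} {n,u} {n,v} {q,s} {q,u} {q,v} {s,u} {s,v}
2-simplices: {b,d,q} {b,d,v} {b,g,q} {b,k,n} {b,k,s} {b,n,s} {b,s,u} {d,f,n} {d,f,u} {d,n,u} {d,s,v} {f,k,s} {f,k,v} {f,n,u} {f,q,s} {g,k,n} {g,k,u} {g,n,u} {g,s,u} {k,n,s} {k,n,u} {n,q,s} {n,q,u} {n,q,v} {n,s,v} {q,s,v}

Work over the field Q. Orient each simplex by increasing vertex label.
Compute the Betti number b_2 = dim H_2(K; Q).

n_0=10 n_1=39 n_2=26  [Q]
∂1: piv[bd,bg,bk,bn,bq,bs,bu,bv,df] rk=9  ker:dn,dq,ds,du,dv,fk,fn,fq,fs,fu,fv,gk,gn,gq,gs,gu,kn,kq,ks,ku,kv,nq,ns,nu,nv,qs,qu,qv,su,sv
∂2: piv[bdq,bdv,bgq,bkn,bks,bns,bsu,dfn,dfu,dnu,dsv,fks,fkv,fqs,gkn,gku,gnu,gsu,nqs,nqu,nqv,nsv] rk=22  ker:fnu,kns,knu,qsv
b_2=(26−22)−0=4

b_2=4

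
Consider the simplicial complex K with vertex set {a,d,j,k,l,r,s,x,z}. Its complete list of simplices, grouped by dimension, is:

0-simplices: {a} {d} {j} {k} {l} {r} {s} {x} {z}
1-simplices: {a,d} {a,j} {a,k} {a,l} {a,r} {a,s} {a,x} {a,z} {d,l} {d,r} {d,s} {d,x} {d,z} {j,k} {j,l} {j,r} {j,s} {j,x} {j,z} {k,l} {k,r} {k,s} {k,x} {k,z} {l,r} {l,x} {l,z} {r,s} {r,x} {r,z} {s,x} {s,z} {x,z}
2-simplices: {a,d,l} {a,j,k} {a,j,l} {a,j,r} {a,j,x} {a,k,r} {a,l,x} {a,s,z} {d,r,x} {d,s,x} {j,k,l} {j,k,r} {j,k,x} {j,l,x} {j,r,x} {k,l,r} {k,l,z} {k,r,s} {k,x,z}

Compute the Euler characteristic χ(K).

n_0=9 n_1=33 n_2=19
χ=+9−33+19=-5

χ(K)=-5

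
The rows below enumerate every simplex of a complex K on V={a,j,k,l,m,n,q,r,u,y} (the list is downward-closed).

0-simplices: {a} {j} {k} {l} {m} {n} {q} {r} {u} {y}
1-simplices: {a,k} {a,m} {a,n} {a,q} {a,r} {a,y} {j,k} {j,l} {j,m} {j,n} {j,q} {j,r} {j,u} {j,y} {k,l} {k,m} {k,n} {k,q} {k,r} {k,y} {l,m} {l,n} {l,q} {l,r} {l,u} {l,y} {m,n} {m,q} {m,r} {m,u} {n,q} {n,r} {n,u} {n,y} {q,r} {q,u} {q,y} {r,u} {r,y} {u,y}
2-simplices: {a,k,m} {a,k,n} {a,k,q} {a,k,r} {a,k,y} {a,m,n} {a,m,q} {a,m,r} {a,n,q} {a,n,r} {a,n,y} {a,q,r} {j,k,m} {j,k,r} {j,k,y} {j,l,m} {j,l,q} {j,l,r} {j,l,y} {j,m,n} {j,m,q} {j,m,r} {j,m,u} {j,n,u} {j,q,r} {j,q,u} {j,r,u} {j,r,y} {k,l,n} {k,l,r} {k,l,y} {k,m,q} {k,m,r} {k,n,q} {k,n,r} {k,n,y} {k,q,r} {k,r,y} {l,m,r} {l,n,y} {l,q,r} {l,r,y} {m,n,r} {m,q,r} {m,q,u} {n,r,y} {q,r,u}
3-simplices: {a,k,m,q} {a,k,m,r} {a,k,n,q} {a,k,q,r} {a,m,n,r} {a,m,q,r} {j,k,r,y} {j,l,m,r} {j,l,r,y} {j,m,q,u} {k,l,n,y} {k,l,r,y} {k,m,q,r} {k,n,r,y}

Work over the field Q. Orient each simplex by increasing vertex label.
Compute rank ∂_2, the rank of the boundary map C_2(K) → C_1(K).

n_0=10 n_1=40 n_2=47 n_3=14  [Q]
∂1: piv[ak,am,an,aq,ar,ay,jk,jl,ju] rk=9  ker:jm,jn,jq,jr,jy,kl,km,kn,kq,kr,ky,lm,ln,lq,lr,lu,ly,mn,mq,mr,mu,nq,nr,nu,ny,qr,qu,qy,ru,ry,uy
∂2: piv[akm,akn,akq,akr,aky,amn,amq,amr,anq,anr,any,aqr,jkm,jkr,jky,jlm,jlq,jlr,jly,jmn,jmq,jmu,jnu,jqu,jru,jry,kln,klr] rk=28  ker:jmr,jqr,kly,kmq,kmr,knq,knr,kny,kqr,kry,lmr,lny,lqr,lry,mnr,mqr,mqu,nry,qru
∂3: piv[akmq,akmr,aknq,akqr,amnr,amqr,jkry,jlmr,jlry,jmqu,klny,klry,knry] rk=13  ker:kmqr
rk∂_2=28

rank∂_2=28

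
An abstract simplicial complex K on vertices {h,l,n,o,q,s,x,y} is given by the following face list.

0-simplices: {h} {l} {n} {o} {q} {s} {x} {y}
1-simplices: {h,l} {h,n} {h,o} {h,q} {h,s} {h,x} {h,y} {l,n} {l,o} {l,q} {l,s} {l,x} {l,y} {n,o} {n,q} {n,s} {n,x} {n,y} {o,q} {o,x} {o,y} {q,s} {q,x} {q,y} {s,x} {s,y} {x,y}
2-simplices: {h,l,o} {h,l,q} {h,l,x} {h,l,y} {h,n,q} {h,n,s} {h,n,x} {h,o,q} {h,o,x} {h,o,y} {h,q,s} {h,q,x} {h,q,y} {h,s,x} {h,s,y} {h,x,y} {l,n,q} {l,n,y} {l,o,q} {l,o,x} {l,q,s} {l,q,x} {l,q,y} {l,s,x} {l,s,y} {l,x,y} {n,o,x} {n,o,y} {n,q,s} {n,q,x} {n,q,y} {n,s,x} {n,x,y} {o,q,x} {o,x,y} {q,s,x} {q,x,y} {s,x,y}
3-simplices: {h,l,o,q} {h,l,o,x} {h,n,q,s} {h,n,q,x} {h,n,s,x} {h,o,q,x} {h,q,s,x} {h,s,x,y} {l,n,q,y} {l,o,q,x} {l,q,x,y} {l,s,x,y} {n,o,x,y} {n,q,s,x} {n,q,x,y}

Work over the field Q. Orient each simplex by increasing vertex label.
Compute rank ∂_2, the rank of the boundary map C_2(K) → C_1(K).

rank∂_2=20

n_0=8 n_1=27 n_2=38 n_3=15  [Q]
∂1: piv[hl,hn,ho,hq,hs,hx,hy] rk=7  ker:ln,lo,lq,ls,lx,ly,no,nq,ns,nx,ny,oq,ox,oy,qs,qx,qy,sx,sy,xy
∂2: piv[hlo,hlq,hlx,hly,hnq,hns,hnx,hoq,hox,hoy,hqs,hqx,hqy,hsx,hsy,hxy,lnq,lny,lqs,nox] rk=20  ker:loq,lox,lqx,lqy,lsx,lsy,lxy,noy,nqs,nqx,nqy,nsx,nxy,oqx,oxy,qsx,qxy,sxy
∂3: piv[hloq,hlox,hnqs,hnqx,hnsx,hoqx,hqsx,hsxy,lnqy,loqx,lqxy,lsxy,noxy,nqxy] rk=14  ker:nqsx
rk∂_2=20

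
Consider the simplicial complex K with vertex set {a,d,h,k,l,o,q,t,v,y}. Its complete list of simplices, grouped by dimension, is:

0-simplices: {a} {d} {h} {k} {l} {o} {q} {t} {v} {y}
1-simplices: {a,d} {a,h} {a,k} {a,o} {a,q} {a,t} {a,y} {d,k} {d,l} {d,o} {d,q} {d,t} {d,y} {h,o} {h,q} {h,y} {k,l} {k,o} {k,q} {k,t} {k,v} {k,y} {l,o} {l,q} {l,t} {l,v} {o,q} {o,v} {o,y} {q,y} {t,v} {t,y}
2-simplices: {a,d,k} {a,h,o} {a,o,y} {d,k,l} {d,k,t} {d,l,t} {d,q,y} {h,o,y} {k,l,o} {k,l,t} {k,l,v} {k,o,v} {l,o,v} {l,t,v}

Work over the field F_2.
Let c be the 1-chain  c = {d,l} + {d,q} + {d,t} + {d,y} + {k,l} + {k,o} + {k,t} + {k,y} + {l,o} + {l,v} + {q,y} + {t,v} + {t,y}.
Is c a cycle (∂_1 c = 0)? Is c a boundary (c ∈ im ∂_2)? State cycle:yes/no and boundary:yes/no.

n_0=10 n_1=32 n_2=14  [Z2]
∂1: piv[ad,ah,ak,ao,aq,at,ay,dl,kv] rk=9  ker:dk,do,dq,dt,dy,ho,hq,hy,kl,ko,kq,kt,ky,lo,lq,lt,lv,oq,ov,oy,qy,tv,ty
∂2: piv[adk,aho,aoy,dkl,dkt,dlt,dqy,hoy,klo,klv,kov,ltv] rk=12  ker:klt,lov
∂1c = 0
c vs im∂2: residual ≠ 0 ⇒ not boundary

cycle:yes boundary:no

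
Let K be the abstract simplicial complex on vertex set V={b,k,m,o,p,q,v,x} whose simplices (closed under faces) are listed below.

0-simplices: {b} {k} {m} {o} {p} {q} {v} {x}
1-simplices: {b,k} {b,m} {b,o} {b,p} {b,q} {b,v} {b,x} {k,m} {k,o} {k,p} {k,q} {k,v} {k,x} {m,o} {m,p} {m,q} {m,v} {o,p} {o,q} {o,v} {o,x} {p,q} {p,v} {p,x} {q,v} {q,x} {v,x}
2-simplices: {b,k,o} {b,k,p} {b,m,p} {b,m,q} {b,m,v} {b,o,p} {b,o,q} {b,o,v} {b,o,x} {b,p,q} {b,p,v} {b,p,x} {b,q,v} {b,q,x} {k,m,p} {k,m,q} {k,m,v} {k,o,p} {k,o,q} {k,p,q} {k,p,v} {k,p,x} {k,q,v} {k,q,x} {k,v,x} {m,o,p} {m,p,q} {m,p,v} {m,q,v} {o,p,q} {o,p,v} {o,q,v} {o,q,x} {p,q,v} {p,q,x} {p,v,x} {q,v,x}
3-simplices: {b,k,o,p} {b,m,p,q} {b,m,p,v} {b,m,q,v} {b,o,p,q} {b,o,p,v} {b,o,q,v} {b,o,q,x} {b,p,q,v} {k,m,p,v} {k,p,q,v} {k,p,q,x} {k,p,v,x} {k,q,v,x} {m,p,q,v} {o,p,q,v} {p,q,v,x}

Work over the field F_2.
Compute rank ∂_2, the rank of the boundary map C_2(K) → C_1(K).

n_0=8 n_1=27 n_2=37 n_3=17  [Z2]
∂1: piv[bk,bm,bo,bp,bq,bv,bx] rk=7  ker:km,ko,kp,kq,kv,kx,mo,mp,mq,mv,op,oq,ov,ox,pq,pv,px,qv,qx,vx
∂2: piv[bko,bkp,bmp,bmq,bmv,bop,boq,bov,box,bpq,bpv,bpx,bqv,bqx,kmp,kmq,kmv,kpx,kvx,mop] rk=20  ker:kop,koq,kpq,kpv,kqv,kqx,mpq,mpv,mqv,opq,opv,oqv,oqx,pqv,pqx,pvx,qvx
∂3: piv[bkop,bmpq,bmpv,bmqv,bopq,bopv,boqv,boqx,bpqv,kmpv,kpqv,kpqx,kpvx,kqvx] rk=14  ker:mpqv,opqv,pqvx
rk∂_2=20

rank∂_2=20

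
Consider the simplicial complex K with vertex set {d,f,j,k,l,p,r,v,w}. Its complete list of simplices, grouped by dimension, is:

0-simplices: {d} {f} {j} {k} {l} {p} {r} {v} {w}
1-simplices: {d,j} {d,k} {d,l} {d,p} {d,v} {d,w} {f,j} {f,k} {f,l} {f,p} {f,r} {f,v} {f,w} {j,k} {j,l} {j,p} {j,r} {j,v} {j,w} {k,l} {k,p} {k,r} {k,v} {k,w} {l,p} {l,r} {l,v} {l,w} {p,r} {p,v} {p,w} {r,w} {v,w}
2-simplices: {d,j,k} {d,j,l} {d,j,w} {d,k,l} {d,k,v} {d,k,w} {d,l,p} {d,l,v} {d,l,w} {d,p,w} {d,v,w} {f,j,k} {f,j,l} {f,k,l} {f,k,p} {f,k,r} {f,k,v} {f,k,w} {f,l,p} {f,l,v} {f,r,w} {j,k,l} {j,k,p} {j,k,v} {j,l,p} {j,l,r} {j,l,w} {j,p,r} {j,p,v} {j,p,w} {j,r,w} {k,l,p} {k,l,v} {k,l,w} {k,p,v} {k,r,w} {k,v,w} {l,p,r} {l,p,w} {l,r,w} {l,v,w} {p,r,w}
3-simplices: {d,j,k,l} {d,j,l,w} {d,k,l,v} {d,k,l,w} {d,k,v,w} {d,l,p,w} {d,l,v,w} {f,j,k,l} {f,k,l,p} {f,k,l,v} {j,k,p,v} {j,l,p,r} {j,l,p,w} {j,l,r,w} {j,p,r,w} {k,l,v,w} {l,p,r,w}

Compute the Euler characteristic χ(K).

n_0=9 n_1=33 n_2=42 n_3=17
χ=+9−33+42−17=1

χ(K)=1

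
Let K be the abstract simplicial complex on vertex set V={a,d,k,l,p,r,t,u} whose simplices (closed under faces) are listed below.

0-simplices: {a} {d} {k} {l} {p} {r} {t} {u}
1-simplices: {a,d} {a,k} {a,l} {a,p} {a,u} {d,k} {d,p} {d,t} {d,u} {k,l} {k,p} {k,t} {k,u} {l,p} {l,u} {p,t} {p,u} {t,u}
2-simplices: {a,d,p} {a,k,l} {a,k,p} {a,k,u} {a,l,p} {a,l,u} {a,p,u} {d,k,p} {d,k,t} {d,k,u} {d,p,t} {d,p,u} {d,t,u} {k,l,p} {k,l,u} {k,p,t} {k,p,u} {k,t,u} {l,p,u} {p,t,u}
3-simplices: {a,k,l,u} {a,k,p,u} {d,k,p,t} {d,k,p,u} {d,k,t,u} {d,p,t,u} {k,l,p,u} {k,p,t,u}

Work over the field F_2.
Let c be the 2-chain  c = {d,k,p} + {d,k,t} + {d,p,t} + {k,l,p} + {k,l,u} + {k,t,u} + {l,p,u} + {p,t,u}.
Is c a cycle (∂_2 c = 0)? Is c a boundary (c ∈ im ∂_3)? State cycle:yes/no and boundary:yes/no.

cycle:yes boundary:yes

n_0=8 n_1=18 n_2=20 n_3=8  [Z2]
∂1: piv[ad,ak,al,ap,au,dt] rk=6  ker:dk,dp,du,kl,kp,kt,ku,lp,lu,pt,pu,tu
∂2: piv[adp,akl,akp,aku,alp,alu,apu,dkp,dkt,dku,dpt,dtu] rk=12  ker:dpu,klp,klu,kpt,kpu,ktu,lpu,ptu
∂3: piv[aklu,akpu,dkpt,dkpu,dktu,dptu,klpu] rk=7  ker:kptu
∂2c = 0
c vs im∂3: reduces to 0 ⇒ boundary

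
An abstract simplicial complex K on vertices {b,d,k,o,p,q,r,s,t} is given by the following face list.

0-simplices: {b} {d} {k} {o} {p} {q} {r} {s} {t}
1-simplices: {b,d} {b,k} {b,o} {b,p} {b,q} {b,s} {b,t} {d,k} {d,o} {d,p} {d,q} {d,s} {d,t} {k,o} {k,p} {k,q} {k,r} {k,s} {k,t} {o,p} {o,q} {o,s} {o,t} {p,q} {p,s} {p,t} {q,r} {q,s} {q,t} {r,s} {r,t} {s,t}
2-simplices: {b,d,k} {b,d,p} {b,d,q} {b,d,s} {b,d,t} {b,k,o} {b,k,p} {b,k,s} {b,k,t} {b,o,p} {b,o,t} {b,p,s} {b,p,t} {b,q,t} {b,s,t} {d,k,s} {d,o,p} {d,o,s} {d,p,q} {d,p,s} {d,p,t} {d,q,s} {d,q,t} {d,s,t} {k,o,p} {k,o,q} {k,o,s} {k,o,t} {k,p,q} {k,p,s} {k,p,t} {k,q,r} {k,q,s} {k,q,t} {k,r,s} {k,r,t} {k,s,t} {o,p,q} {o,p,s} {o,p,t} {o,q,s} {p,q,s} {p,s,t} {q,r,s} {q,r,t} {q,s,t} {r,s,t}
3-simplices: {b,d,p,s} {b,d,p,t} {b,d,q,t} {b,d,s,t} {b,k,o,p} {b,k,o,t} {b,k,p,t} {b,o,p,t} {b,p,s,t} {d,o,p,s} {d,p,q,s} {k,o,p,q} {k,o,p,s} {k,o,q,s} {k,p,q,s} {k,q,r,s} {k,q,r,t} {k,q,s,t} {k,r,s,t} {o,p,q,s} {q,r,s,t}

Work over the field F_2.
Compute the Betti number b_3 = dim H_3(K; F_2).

b_3=2

n_0=9 n_1=32 n_2=47 n_3=21  [Z2]
∂1: piv[bd,bk,bo,bp,bq,bs,bt,kr] rk=8  ker:dk,do,dp,dq,ds,dt,ko,kp,kq,ks,kt,op,oq,os,ot,pq,ps,pt,qr,qs,qt,rs,rt,st
∂2: piv[bdk,bdp,bdq,bds,bdt,bko,bkp,bks,bkt,bop,bot,bps,bpt,bqt,bst,dop,dos,dpq,dqs,koq,kpq,kqr,krs,krt] rk=24  ker:dks,dps,dpt,dqt,dst,kop,kos,kot,kps,kpt,kqs,kqt,kst,opq,ops,opt,oqs,pqs,pst,qrs,qrt,qst,rst
∂3: piv[bdps,bdpt,bdqt,bdst,bkop,bkot,bkpt,bopt,bpst,dops,dpqs,kopq,kops,koqs,kpqs,kqrs,kqrt,kqst,krst] rk=19  ker:opqs,qrst
b_3=(21−19)−0=2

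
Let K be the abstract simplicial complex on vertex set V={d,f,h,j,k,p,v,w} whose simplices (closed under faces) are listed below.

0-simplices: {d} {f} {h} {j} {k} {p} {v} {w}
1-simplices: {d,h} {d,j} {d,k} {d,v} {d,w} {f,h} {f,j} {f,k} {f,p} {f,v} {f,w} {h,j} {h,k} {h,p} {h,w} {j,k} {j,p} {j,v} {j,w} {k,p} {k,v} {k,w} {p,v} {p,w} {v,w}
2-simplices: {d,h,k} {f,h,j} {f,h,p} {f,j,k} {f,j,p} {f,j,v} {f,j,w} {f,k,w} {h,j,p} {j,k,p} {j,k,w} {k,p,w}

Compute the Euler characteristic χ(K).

n_0=8 n_1=25 n_2=12
χ=+8−25+12=-5

χ(K)=-5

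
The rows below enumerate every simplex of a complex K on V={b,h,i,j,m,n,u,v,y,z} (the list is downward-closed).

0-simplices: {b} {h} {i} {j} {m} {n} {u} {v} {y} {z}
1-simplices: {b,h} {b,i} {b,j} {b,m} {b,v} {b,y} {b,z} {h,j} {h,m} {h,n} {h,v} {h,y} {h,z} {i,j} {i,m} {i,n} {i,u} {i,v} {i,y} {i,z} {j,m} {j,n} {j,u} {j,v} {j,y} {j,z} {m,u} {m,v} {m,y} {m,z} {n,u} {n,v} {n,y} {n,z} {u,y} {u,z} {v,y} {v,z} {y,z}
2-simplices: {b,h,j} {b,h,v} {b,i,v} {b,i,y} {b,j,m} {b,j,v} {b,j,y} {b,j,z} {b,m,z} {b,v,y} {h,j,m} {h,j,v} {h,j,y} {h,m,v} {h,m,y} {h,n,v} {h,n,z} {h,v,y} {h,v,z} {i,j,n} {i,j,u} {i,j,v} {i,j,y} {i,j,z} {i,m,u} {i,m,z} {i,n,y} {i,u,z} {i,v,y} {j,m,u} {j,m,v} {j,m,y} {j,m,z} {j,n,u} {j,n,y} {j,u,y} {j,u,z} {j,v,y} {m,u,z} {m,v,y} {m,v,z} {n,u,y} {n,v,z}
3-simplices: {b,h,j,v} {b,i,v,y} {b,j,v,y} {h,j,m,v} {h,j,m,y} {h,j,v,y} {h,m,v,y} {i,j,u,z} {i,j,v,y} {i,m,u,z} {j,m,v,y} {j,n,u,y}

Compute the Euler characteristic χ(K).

χ(K)=2

n_0=10 n_1=39 n_2=43 n_3=12
χ=+10−39+43−12=2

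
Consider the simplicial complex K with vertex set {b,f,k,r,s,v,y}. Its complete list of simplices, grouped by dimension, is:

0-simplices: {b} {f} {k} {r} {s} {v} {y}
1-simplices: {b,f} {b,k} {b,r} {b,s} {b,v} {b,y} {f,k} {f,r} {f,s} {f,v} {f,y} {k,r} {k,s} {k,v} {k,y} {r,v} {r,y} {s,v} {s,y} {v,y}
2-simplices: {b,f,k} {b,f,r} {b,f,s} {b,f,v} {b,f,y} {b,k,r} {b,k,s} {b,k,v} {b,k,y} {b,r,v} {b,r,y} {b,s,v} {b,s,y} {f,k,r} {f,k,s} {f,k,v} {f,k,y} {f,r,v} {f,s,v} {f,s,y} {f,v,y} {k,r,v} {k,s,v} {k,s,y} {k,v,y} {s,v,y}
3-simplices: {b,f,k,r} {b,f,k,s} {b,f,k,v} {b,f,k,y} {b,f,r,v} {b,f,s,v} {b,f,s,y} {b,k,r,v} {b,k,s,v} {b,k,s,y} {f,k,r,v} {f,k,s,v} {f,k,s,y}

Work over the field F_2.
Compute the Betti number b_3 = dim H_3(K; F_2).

n_0=7 n_1=20 n_2=26 n_3=13  [Z2]
∂1: piv[bf,bk,br,bs,bv,by] rk=6  ker:fk,fr,fs,fv,fy,kr,ks,kv,ky,rv,ry,sv,sy,vy
∂2: piv[bfk,bfr,bfs,bfv,bfy,bkr,bks,bkv,bky,brv,bry,bsv,bsy,fvy] rk=14  ker:fkr,fks,fkv,fky,frv,fsv,fsy,krv,ksv,ksy,kvy,svy
∂3: piv[bfkr,bfks,bfkv,bfky,bfrv,bfsv,bfsy,bkrv,bksv,bksy] rk=10  ker:fkrv,fksv,fksy
b_3=(13−10)−0=3

b_3=3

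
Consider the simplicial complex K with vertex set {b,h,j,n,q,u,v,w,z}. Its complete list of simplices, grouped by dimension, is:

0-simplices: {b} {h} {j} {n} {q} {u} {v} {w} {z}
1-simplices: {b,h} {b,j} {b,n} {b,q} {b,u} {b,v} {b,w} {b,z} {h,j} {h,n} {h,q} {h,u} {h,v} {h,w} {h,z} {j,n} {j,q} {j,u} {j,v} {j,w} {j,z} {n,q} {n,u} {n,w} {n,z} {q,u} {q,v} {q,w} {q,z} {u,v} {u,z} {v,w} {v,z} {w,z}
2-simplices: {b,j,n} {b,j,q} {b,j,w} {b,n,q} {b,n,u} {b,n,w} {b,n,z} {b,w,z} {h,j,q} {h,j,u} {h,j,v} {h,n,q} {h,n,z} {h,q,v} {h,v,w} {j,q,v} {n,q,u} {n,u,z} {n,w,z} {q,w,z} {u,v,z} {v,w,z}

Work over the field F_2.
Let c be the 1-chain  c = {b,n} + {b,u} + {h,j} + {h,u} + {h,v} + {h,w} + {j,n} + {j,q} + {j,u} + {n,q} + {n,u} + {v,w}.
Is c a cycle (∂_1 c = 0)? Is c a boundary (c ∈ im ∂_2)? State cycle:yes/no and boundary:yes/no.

cycle:yes boundary:yes

n_0=9 n_1=34 n_2=22  [Z2]
∂1: piv[bh,bj,bn,bq,bu,bv,bw,bz] rk=8  ker:hj,hn,hq,hu,hv,hw,hz,jn,jq,ju,jv,jw,jz,nq,nu,nw,nz,qu,qv,qw,qz,uv,uz,vw,vz,wz
∂2: piv[bjn,bjq,bjw,bnq,bnu,bnw,bnz,bwz,hjq,hju,hjv,hnq,hnz,hqv,hvw,nqu,nuz,qwz,uvz,vwz] rk=20  ker:jqv,nwz
∂1c = 0
c vs im∂2: reduces to 0 ⇒ boundary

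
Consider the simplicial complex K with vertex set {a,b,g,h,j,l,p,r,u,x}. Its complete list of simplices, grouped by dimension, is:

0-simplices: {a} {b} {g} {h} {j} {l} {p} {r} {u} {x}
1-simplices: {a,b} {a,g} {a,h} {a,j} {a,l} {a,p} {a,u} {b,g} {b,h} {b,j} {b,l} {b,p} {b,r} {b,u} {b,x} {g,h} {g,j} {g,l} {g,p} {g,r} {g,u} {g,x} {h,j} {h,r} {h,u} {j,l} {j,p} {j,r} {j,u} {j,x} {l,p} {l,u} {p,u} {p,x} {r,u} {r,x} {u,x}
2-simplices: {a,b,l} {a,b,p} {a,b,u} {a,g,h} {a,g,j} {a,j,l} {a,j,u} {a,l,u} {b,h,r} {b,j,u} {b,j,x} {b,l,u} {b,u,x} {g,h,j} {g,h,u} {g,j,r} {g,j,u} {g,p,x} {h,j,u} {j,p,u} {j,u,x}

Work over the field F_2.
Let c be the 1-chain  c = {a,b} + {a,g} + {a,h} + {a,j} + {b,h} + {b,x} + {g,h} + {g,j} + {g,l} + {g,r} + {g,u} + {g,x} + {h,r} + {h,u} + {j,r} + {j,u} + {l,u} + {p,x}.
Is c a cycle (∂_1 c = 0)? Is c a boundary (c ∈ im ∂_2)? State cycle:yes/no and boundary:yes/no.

cycle:no boundary:no

n_0=10 n_1=37 n_2=21  [Z2]
∂1: piv[ab,ag,ah,aj,al,ap,au,br,bx] rk=9  ker:bg,bh,bj,bl,bp,bu,gh,gj,gl,gp,gr,gu,gx,hj,hr,hu,jl,jp,jr,ju,jx,lp,lu,pu,px,ru,rx,ux
∂2: piv[abl,abp,abu,agh,agj,ajl,aju,alu,bhr,bju,bjx,bux,ghj,ghu,gjr,gju,gpx,jpu] rk=18  ker:blu,hju,jux
∂1c = {b} + {g} + {h} + {p} + {r} + {x}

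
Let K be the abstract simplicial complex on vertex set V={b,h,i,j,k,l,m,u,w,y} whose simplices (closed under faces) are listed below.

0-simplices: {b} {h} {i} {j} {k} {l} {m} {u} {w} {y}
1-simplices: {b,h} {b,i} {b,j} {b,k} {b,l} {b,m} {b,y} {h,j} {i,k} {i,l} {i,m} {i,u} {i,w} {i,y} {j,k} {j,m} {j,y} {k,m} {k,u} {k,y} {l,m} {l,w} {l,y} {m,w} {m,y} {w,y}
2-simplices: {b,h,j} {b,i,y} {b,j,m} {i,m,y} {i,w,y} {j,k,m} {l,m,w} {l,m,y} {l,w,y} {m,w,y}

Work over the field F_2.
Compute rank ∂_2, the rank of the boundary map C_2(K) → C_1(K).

n_0=10 n_1=26 n_2=10  [Z2]
∂1: piv[bh,bi,bj,bk,bl,bm,by,iu,iw] rk=9  ker:hj,ik,il,im,iy,jk,jm,jy,km,ku,ky,lm,lw,ly,mw,my,wy
∂2: piv[bhj,biy,bjm,imy,iwy,jkm,lmw,lmy,lwy] rk=9  ker:mwy
rk∂_2=9

rank∂_2=9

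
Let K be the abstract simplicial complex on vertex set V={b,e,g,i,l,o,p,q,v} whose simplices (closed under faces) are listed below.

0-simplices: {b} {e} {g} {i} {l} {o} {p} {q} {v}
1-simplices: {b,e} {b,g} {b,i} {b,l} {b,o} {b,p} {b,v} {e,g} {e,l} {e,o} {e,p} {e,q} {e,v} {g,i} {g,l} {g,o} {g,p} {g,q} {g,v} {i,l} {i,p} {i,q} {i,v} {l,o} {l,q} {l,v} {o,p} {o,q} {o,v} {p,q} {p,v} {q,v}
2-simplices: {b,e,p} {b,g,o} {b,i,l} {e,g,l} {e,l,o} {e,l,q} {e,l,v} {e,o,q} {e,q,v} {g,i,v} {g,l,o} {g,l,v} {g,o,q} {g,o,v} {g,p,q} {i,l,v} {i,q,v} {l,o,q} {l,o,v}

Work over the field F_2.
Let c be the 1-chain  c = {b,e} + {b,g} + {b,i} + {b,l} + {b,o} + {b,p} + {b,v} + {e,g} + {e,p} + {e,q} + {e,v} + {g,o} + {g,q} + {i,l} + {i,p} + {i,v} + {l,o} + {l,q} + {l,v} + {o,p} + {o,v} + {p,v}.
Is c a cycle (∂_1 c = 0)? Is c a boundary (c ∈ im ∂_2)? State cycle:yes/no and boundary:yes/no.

n_0=9 n_1=32 n_2=19  [Z2]
∂1: piv[be,bg,bi,bl,bo,bp,bv,eq] rk=8  ker:eg,el,eo,ep,ev,gi,gl,go,gp,gq,gv,il,ip,iq,iv,lo,lq,lv,op,oq,ov,pq,pv,qv
∂2: piv[bep,bgo,bil,egl,elo,elq,elv,eoq,eqv,giv,glo,glv,goq,gov,gpq,ilv,iqv] rk=17  ker:loq,lov
∂1c = {b} + {e} + {l} + {o} + {p} + {q}

cycle:no boundary:no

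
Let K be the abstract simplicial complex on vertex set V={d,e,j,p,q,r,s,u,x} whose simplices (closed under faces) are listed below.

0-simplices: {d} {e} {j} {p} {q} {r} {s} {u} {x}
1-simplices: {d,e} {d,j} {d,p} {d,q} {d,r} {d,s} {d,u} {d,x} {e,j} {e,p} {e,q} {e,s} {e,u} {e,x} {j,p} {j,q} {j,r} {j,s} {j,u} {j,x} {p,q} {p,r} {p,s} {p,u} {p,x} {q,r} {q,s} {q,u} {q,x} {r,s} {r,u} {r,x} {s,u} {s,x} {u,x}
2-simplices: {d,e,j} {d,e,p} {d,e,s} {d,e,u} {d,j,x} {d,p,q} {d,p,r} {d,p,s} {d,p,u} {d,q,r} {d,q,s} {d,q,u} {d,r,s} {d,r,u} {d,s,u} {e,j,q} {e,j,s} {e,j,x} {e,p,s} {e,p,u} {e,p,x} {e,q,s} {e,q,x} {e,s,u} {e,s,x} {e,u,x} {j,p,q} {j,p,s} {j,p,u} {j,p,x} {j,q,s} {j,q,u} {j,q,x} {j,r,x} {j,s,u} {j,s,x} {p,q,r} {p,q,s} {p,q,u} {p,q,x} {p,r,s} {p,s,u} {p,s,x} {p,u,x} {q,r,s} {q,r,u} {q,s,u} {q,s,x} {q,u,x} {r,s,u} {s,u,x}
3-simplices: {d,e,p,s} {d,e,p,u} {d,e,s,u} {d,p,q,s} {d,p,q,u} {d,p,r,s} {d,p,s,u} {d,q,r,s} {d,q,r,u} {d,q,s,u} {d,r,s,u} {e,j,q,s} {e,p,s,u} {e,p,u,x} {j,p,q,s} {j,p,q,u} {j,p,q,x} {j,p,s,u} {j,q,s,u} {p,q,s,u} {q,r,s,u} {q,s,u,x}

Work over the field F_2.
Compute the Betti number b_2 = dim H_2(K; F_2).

b_2=7

n_0=9 n_1=35 n_2=51 n_3=22  [Z2]
∂1: piv[de,dj,dp,dq,dr,ds,du,dx] rk=8  ker:ej,ep,eq,es,eu,ex,jp,jq,jr,js,ju,jx,pq,pr,ps,pu,px,qr,qs,qu,qx,rs,ru,rx,su,sx,ux
∂2: piv[dej,dep,des,deu,djx,dpq,dpr,dps,dpu,dqr,dqs,dqu,drs,dru,dsu,ejq,ejs,ejx,epx,eqs,eqx,esx,eux,jpq,jpu,jrx] rk=26  ker:eps,epu,esu,jps,jpx,jqs,jqu,jqx,jsu,jsx,pqr,pqs,pqu,pqx,prs,psu,psx,pux,qrs,qru,qsu,qsx,qux,rsu,sux
∂3: piv[deps,depu,desu,dpqs,dpqu,dprs,dpsu,dqrs,dqru,dqsu,drsu,ejqs,epux,jpqs,jpqu,jpqx,jpsu,qsux] rk=18  ker:epsu,jqsu,pqsu,qrsu
b_2=(51−26)−18=7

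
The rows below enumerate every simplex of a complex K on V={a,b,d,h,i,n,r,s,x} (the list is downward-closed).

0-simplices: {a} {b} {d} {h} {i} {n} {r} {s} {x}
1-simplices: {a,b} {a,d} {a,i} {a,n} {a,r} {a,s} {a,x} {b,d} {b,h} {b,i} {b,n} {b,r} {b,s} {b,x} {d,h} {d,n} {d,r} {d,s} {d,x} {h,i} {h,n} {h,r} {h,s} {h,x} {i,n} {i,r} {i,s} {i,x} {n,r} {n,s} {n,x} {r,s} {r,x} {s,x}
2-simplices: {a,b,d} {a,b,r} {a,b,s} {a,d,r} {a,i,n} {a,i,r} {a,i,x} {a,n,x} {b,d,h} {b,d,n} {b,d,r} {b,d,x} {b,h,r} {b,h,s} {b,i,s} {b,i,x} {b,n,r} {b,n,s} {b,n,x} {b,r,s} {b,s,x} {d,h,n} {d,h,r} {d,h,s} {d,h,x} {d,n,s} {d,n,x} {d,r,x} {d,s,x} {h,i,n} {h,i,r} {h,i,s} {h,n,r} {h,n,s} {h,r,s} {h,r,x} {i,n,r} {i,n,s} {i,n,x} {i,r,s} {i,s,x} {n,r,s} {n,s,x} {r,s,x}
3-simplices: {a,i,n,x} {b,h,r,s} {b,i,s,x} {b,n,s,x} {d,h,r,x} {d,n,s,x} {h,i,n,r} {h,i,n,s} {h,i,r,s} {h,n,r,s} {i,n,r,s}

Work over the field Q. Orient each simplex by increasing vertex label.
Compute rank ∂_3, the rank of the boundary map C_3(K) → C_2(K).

rank∂_3=10

n_0=9 n_1=34 n_2=44 n_3=11  [Q]
∂1: piv[ab,ad,ai,an,ar,as,ax,bh] rk=8  ker:bd,bi,bn,br,bs,bx,dh,dn,dr,ds,dx,hi,hn,hr,hs,hx,in,ir,is,ix,nr,ns,nx,rs,rx,sx
∂2: piv[abd,abr,abs,adr,ain,air,aix,anx,bdh,bdn,bdx,bhr,bhs,bis,bix,bnr,bns,bnx,brs,bsx,dhn,dhs,dhx,drx,hin,hir] rk=26  ker:bdr,dhr,dns,dnx,dsx,his,hnr,hns,hrs,hrx,inr,ins,inx,irs,isx,nrs,nsx,rsx
∂3: piv[ainx,bhrs,bisx,bnsx,dhrx,dnsx,hinr,hins,hirs,hnrs] rk=10  ker:inrs
rk∂_3=10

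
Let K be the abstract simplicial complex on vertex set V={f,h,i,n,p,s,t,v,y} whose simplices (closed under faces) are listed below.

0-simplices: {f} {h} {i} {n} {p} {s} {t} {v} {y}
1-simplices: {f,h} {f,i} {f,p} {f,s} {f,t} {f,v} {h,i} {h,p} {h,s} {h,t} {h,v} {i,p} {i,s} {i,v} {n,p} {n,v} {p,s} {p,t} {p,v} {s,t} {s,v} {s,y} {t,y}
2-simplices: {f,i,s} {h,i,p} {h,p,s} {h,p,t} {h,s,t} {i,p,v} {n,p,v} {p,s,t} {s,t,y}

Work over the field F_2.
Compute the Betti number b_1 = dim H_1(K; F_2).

b_1=7

n_0=9 n_1=23 n_2=9  [Z2]
∂1: piv[fh,fi,fp,fs,ft,fv,np,sy] rk=8  ker:hi,hp,hs,ht,hv,ip,is,iv,nv,ps,pt,pv,st,sv,ty
∂2: piv[fis,hip,hps,hpt,hst,ipv,npv,sty] rk=8  ker:pst
b_1=(23−8)−8=7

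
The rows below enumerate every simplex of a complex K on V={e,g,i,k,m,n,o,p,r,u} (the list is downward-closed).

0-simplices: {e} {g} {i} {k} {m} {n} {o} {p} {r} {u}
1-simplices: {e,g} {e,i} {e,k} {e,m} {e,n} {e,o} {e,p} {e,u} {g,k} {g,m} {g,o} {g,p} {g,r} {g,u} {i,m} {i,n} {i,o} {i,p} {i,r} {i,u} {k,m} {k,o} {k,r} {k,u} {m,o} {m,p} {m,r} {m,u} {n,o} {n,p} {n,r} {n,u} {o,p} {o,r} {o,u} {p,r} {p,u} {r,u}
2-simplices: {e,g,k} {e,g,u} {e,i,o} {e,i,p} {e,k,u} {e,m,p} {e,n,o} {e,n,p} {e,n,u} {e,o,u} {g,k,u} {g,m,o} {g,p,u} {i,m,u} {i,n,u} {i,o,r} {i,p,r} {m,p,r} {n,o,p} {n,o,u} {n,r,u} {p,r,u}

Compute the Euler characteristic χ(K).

χ(K)=-6

n_0=10 n_1=38 n_2=22
χ=+10−38+22=-6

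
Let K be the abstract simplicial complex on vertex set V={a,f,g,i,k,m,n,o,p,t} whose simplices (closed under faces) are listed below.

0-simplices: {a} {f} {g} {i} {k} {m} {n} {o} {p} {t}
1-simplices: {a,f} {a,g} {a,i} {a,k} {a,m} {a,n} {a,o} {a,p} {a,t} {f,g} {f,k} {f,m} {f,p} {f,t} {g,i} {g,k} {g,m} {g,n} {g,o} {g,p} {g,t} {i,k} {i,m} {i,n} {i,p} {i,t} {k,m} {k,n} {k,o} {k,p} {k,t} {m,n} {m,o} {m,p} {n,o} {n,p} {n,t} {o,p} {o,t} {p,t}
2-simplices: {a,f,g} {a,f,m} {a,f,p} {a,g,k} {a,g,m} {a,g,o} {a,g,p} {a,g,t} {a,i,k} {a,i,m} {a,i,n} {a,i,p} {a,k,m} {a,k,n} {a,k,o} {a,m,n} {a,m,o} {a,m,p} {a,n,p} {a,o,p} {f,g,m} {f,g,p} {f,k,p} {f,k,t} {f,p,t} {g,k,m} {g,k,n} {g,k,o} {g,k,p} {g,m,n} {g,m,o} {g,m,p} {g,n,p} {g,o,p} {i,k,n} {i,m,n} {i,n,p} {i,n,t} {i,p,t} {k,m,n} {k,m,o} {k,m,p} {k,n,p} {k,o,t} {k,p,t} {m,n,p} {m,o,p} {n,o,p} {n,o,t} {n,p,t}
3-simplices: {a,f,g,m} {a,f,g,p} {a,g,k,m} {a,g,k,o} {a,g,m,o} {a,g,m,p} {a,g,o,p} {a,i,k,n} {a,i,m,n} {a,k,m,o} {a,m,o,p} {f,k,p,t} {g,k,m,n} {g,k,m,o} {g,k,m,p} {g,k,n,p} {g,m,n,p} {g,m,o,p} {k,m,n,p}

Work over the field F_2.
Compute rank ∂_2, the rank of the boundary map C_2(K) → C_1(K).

n_0=10 n_1=40 n_2=50 n_3=19  [Z2]
∂1: piv[af,ag,ai,ak,am,an,ao,ap,at] rk=9  ker:fg,fk,fm,fp,ft,gi,gk,gm,gn,go,gp,gt,ik,im,in,ip,it,km,kn,ko,kp,kt,mn,mo,mp,no,np,nt,op,ot,pt
∂2: piv[afg,afm,afp,agk,agm,ago,agp,agt,aik,aim,ain,aip,akm,akn,ako,amn,amo,amp,anp,aop,fkp,fkt,fpt,gkn,gkp,int,ipt,kot,nop] rk=29  ker:fgm,fgp,gkm,gko,gmn,gmo,gmp,gnp,gop,ikn,imn,inp,kmn,kmo,kmp,knp,kpt,mnp,mop,not,npt
∂3: piv[afgm,afgp,agkm,agko,agmo,agmp,agop,aikn,aimn,akmo,amop,fkpt,gkmn,gkmp,gknp,gmnp] rk=16  ker:gkmo,gmop,kmnp
rk∂_2=29

rank∂_2=29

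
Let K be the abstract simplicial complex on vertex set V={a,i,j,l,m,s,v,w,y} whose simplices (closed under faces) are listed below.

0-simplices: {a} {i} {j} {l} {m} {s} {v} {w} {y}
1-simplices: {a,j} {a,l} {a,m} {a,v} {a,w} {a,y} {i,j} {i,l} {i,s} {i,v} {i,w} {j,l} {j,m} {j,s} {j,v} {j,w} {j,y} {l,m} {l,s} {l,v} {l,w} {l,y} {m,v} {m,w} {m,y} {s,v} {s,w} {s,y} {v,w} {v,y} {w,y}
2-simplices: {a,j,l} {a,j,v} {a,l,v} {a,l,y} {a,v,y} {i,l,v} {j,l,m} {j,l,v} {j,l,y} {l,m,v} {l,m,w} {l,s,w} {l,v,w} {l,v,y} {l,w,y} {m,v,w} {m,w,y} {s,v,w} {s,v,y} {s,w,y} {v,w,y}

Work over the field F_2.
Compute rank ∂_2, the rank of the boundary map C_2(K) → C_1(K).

rank∂_2=16

n_0=9 n_1=31 n_2=21  [Z2]
∂1: piv[aj,al,am,av,aw,ay,ij,is] rk=8  ker:il,iv,iw,jl,jm,js,jv,jw,jy,lm,ls,lv,lw,ly,mv,mw,my,sv,sw,sy,vw,vy,wy
∂2: piv[ajl,ajv,alv,aly,avy,ilv,jlm,jly,lmv,lmw,lsw,lvw,lwy,mwy,svw,svy] rk=16  ker:jlv,lvy,mvw,swy,vwy
rk∂_2=16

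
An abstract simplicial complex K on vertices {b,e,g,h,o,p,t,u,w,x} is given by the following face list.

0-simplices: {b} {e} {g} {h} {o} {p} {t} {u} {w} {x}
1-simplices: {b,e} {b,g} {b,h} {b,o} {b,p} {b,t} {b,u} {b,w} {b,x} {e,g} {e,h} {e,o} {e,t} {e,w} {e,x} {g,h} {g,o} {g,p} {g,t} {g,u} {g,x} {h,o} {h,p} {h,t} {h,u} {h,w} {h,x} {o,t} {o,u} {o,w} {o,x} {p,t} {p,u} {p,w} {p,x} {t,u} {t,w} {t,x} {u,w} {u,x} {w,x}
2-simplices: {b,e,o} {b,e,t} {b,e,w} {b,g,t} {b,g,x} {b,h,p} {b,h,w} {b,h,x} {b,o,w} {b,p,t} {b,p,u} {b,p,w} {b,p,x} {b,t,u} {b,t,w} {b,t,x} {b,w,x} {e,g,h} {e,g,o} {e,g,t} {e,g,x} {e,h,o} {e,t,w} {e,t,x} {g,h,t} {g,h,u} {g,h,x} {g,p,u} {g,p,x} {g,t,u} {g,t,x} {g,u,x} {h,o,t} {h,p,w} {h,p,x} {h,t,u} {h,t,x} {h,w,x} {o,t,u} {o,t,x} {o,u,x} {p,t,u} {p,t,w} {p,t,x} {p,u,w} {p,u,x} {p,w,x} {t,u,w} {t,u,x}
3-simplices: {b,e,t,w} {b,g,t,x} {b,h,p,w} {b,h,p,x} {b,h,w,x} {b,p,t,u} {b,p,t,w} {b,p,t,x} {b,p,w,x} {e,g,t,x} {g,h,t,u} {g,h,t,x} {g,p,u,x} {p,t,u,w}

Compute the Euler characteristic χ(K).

n_0=10 n_1=41 n_2=49 n_3=14
χ=+10−41+49−14=4

χ(K)=4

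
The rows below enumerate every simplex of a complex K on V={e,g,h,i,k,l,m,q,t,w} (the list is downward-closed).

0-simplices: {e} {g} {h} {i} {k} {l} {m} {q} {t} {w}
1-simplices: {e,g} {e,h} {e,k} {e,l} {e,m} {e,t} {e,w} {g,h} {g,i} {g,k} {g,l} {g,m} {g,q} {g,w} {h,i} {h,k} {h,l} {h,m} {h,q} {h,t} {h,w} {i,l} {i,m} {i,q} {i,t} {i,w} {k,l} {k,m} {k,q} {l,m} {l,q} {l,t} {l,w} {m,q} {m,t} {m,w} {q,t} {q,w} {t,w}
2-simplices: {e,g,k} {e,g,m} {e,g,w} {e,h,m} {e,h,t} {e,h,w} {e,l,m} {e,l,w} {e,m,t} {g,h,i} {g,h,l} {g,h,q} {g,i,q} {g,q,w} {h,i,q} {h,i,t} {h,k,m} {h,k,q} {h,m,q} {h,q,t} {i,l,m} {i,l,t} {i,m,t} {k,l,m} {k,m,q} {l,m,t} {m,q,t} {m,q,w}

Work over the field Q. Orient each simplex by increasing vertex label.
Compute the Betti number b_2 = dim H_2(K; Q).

b_2=4

n_0=10 n_1=39 n_2=28  [Q]
∂1: piv[eg,eh,ek,el,em,et,ew,gi,gq] rk=9  ker:gh,gk,gl,gm,gw,hi,hk,hl,hm,hq,ht,hw,il,im,iq,it,iw,kl,km,kq,lm,lq,lt,lw,mq,mt,mw,qt,qw,tw
∂2: piv[egk,egm,egw,ehm,eht,ehw,elm,elw,emt,ghi,ghl,ghq,giq,gqw,hit,hkm,hkq,hmq,hqt,ilm,ilt,imt,klm,mqw] rk=24  ker:hiq,kmq,lmt,mqt
b_2=(28−24)−0=4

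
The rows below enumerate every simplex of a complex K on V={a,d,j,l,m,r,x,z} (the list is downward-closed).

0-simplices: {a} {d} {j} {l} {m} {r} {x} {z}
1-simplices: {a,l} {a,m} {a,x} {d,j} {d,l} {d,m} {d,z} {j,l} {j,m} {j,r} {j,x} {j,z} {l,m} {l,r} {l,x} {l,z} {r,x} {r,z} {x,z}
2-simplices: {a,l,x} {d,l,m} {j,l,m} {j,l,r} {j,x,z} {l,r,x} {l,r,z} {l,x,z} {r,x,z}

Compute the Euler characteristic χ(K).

n_0=8 n_1=19 n_2=9
χ=+8−19+9=-2

χ(K)=-2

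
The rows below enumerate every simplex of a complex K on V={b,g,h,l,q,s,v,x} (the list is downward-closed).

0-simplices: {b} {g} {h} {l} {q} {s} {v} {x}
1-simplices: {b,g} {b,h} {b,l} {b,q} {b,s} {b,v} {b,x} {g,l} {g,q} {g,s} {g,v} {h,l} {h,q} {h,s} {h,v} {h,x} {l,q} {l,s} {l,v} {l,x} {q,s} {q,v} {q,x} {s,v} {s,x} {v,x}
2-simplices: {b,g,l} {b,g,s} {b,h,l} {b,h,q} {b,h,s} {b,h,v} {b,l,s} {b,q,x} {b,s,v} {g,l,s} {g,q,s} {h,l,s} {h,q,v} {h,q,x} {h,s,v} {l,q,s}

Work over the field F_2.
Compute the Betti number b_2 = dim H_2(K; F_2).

b_2=3

n_0=8 n_1=26 n_2=16  [Z2]
∂1: piv[bg,bh,bl,bq,bs,bv,bx] rk=7  ker:gl,gq,gs,gv,hl,hq,hs,hv,hx,lq,ls,lv,lx,qs,qv,qx,sv,sx,vx
∂2: piv[bgl,bgs,bhl,bhq,bhs,bhv,bls,bqx,bsv,gqs,hqv,hqx,lqs] rk=13  ker:gls,hls,hsv
b_2=(16−13)−0=3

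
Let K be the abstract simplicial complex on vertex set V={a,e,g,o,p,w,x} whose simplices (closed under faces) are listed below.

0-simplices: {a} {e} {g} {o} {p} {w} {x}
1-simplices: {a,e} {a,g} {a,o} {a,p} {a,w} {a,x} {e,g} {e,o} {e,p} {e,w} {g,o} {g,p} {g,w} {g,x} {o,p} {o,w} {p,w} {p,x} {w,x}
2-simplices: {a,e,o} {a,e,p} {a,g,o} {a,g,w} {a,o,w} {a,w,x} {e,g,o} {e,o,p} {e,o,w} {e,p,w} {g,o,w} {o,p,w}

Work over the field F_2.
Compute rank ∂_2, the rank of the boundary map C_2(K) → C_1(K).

rank∂_2=10

n_0=7 n_1=19 n_2=12  [Z2]
∂1: piv[ae,ag,ao,ap,aw,ax] rk=6  ker:eg,eo,ep,ew,go,gp,gw,gx,op,ow,pw,px,wx
∂2: piv[aeo,aep,ago,agw,aow,awx,ego,eop,eow,epw] rk=10  ker:gow,opw
rk∂_2=10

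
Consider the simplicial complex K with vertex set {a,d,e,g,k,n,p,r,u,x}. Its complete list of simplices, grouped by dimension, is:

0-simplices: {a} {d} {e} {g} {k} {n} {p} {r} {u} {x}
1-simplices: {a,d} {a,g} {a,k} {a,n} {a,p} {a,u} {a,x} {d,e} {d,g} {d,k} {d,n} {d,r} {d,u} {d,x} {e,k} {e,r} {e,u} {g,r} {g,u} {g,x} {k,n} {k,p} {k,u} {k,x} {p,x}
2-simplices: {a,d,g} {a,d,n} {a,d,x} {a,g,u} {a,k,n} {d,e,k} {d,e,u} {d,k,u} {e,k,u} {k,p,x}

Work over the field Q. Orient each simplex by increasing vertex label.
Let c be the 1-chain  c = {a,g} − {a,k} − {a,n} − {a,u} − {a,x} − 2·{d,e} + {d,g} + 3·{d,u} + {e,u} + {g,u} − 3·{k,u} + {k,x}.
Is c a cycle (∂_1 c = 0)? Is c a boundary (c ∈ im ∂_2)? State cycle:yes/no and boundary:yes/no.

cycle:no boundary:no

n_0=10 n_1=25 n_2=10  [Q]
∂1: piv[ad,ag,ak,an,ap,au,ax,de,dr] rk=9  ker:dg,dk,dn,du,dx,ek,er,eu,gr,gu,gx,kn,kp,ku,kx,px
∂2: piv[adg,adn,adx,agu,akn,dek,deu,dku,kpx] rk=9  ker:eku
∂1c = 3·{a} − 2·{d} − 3·{e} + {g} + {k} − {n} + {u}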